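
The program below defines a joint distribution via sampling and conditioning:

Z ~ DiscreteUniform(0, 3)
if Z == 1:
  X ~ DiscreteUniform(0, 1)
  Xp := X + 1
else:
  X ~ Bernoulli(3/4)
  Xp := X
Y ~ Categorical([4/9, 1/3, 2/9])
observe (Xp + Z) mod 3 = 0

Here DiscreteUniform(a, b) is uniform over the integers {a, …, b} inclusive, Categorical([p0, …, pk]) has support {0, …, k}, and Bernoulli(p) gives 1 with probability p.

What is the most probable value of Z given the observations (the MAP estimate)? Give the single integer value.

Enumerate traces; 12 have nonzero weight after conditioning:
  (Z=0, X=0, Y=0) weight 1/36
  (Z=0, X=0, Y=1) weight 1/48
  (Z=0, X=0, Y=2) weight 1/72
  (Z=1, X=1, Y=0) weight 1/18
  (Z=1, X=1, Y=1) weight 1/24
  (Z=1, X=1, Y=2) weight 1/36
  (Z=2, X=1, Y=0) weight 1/12
  (Z=2, X=1, Y=1) weight 1/16
  (Z=3, X=0, Y=0) weight 1/36
  … 3 more
Group by Z:
  weight(Z=0) = 1/16
  weight(Z=1) = 1/8
  weight(Z=2) = 3/16
  weight(Z=3) = 1/16
Total weight = 1/16 + 1/8 + 3/16 + 1/16 = 7/16
P(Z=0 | obs) = 1/16 / 7/16 = 1/7
P(Z=1 | obs) = 1/8 / 7/16 = 2/7
P(Z=2 | obs) = 3/16 / 7/16 = 3/7
P(Z=3 | obs) = 1/16 / 7/16 = 1/7
argmax = 2

argmax_v P(Z = v | obs) = 2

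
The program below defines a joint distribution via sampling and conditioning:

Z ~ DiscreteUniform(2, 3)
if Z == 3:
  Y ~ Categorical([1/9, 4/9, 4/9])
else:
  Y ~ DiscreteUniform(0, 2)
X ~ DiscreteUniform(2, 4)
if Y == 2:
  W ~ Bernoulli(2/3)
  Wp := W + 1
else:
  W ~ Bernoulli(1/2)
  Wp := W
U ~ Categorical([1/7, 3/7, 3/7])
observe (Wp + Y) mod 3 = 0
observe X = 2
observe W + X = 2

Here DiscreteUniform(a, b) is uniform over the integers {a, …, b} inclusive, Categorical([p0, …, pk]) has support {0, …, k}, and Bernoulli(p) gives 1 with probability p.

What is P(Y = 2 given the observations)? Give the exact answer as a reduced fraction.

P(Y = 2 | obs) = 7/13

Enumerate traces; 12 have nonzero weight after conditioning:
  (Z=2, Y=0, X=2, W=0, U=0) weight 1/252
  (Z=2, Y=0, X=2, W=0, U=1) weight 1/84
  (Z=2, Y=0, X=2, W=0, U=2) weight 1/84
  (Z=2, Y=2, X=2, W=0, U=0) weight 1/378
  (Z=2, Y=2, X=2, W=0, U=1) weight 1/126
  (Z=2, Y=2, X=2, W=0, U=2) weight 1/126
  (Z=3, Y=0, X=2, W=0, U=0) weight 1/756
  (Z=3, Y=0, X=2, W=0, U=1) weight 1/252
  … 4 more
Group by Y:
  weight(Y=0) = 1/27
  weight(Y=2) = 7/162
Total weight = 1/27 + 7/162 = 13/162
P(Y=0 | obs) = 1/27 / 13/162 = 6/13
P(Y=2 | obs) = 7/162 / 13/162 = 7/13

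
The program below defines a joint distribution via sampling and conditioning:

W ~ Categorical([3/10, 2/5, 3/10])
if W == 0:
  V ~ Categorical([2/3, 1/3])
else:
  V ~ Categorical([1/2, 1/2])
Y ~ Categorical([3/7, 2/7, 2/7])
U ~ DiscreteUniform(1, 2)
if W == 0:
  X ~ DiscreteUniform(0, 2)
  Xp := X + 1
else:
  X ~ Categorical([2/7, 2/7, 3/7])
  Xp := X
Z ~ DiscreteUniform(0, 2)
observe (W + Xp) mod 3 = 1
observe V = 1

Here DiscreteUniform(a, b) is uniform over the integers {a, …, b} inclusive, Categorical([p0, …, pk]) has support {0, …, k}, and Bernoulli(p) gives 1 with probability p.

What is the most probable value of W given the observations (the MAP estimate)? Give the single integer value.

argmax_v P(W = v | obs) = 2

Enumerate traces; 54 have nonzero weight after conditioning:
  (W=0, V=1, Y=0, U=1, X=0, Z=0) weight 1/420
  (W=0, V=1, Y=0, U=1, X=0, Z=1) weight 1/420
  (W=0, V=1, Y=0, U=1, X=0, Z=2) weight 1/420
  (W=0, V=1, Y=0, U=2, X=0, Z=0) weight 1/420
  (W=0, V=1, Y=0, U=2, X=0, Z=1) weight 1/420
  (W=0, V=1, Y=0, U=2, X=0, Z=2) weight 1/420
  (W=0, V=1, Y=1, U=1, X=0, Z=0) weight 1/630
  (W=0, V=1, Y=1, U=1, X=0, Z=1) weight 1/630
  (W=1, V=1, Y=0, U=1, X=0, Z=0) weight 1/245
  (W=2, V=1, Y=0, U=1, X=2, Z=0) weight 9/1960
  … 44 more
Group by W:
  weight(W=0) = 1/30
  weight(W=1) = 2/35
  weight(W=2) = 9/140
Total weight = 1/30 + 2/35 + 9/140 = 13/84
P(W=0 | obs) = 1/30 / 13/84 = 14/65
P(W=1 | obs) = 2/35 / 13/84 = 24/65
P(W=2 | obs) = 9/140 / 13/84 = 27/65
argmax = 2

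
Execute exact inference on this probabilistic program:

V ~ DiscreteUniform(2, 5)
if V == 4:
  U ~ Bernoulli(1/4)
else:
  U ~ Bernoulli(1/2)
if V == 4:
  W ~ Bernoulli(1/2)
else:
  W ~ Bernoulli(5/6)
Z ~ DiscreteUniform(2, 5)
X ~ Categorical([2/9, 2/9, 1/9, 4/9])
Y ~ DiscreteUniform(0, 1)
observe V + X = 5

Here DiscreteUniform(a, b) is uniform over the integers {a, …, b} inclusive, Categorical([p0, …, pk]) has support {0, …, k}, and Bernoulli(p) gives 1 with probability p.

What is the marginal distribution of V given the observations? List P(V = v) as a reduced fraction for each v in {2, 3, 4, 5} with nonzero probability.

P(V=2) = 4/9, P(V=3) = 1/9, P(V=4) = 2/9, P(V=5) = 2/9

Enumerate traces; 128 have nonzero weight after conditioning:
  (V=2, U=0, W=0, Z=2, X=3, Y=0) weight 1/864
  (V=2, U=0, W=0, Z=2, X=3, Y=1) weight 1/864
  (V=2, U=0, W=0, Z=3, X=3, Y=0) weight 1/864
  (V=2, U=0, W=0, Z=3, X=3, Y=1) weight 1/864
  (V=2, U=0, W=0, Z=4, X=3, Y=0) weight 1/864
  (V=2, U=0, W=0, Z=4, X=3, Y=1) weight 1/864
  (V=2, U=0, W=0, Z=5, X=3, Y=0) weight 1/864
  (V=2, U=0, W=0, Z=5, X=3, Y=1) weight 1/864
  (V=3, U=0, W=0, Z=2, X=2, Y=0) weight 1/3456
  (V=4, U=0, W=0, Z=2, X=1, Y=0) weight 1/384
  … 118 more
Group by V:
  weight(V=2) = 1/9
  weight(V=3) = 1/36
  weight(V=4) = 1/18
  weight(V=5) = 1/18
Total weight = 1/9 + 1/36 + 1/18 + 1/18 = 1/4
P(V=2 | obs) = 1/9 / 1/4 = 4/9
P(V=3 | obs) = 1/36 / 1/4 = 1/9
P(V=4 | obs) = 1/18 / 1/4 = 2/9
P(V=5 | obs) = 1/18 / 1/4 = 2/9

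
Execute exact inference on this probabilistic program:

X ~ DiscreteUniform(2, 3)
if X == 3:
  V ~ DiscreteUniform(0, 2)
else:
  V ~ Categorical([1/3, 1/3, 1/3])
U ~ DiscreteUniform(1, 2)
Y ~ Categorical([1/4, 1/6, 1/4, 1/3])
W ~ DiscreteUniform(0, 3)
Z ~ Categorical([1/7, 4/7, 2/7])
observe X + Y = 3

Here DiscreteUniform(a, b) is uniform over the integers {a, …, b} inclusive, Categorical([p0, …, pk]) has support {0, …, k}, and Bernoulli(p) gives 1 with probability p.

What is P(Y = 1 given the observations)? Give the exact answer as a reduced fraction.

Enumerate traces; 144 have nonzero weight after conditioning:
  (X=2, V=0, U=1, Y=1, W=0, Z=0) weight 1/2016
  (X=2, V=0, U=1, Y=1, W=0, Z=1) weight 1/504
  (X=2, V=0, U=1, Y=1, W=0, Z=2) weight 1/1008
  (X=2, V=0, U=1, Y=1, W=1, Z=0) weight 1/2016
  (X=2, V=0, U=1, Y=1, W=1, Z=1) weight 1/504
  (X=2, V=0, U=1, Y=1, W=1, Z=2) weight 1/1008
  (X=2, V=0, U=1, Y=1, W=2, Z=0) weight 1/2016
  (X=2, V=0, U=1, Y=1, W=2, Z=1) weight 1/504
  (X=3, V=0, U=1, Y=0, W=0, Z=0) weight 1/1344
  … 135 more
Group by Y:
  weight(Y=0) = 1/8
  weight(Y=1) = 1/12
Total weight = 1/8 + 1/12 = 5/24
P(Y=0 | obs) = 1/8 / 5/24 = 3/5
P(Y=1 | obs) = 1/12 / 5/24 = 2/5

P(Y = 1 | obs) = 2/5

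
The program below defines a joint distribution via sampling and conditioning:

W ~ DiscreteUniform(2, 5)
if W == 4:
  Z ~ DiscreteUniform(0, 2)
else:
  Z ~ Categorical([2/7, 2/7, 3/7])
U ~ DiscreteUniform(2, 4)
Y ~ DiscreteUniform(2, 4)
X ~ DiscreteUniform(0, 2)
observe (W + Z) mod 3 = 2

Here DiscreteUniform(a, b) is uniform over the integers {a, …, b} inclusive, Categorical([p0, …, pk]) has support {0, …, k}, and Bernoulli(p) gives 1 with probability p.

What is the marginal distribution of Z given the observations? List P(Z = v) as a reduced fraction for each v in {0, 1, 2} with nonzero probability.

Enumerate traces; 108 have nonzero weight after conditioning:
  (W=2, Z=0, U=2, Y=2, X=0) weight 1/378
  (W=2, Z=0, U=2, Y=2, X=1) weight 1/378
  (W=2, Z=0, U=2, Y=2, X=2) weight 1/378
  (W=2, Z=0, U=2, Y=3, X=0) weight 1/378
  (W=2, Z=0, U=2, Y=3, X=1) weight 1/378
  (W=2, Z=0, U=2, Y=3, X=2) weight 1/378
  (W=2, Z=0, U=2, Y=4, X=0) weight 1/378
  (W=2, Z=0, U=2, Y=4, X=1) weight 1/378
  (W=3, Z=2, U=2, Y=2, X=0) weight 1/252
  (W=4, Z=1, U=2, Y=2, X=0) weight 1/324
  … 98 more
Group by Z:
  weight(Z=0) = 1/7
  weight(Z=1) = 1/12
  weight(Z=2) = 3/28
Total weight = 1/7 + 1/12 + 3/28 = 1/3
P(Z=0 | obs) = 1/7 / 1/3 = 3/7
P(Z=1 | obs) = 1/12 / 1/3 = 1/4
P(Z=2 | obs) = 3/28 / 1/3 = 9/28

P(Z=0) = 3/7, P(Z=1) = 1/4, P(Z=2) = 9/28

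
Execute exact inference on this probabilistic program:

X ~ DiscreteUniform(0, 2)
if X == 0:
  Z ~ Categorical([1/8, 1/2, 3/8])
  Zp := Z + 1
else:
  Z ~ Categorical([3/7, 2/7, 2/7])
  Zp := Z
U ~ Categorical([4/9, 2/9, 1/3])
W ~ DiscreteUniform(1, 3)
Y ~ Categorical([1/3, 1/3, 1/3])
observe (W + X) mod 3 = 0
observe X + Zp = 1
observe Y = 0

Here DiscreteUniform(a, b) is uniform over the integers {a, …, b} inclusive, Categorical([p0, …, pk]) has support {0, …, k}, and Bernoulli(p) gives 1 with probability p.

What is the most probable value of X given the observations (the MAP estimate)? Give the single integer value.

Enumerate traces; 6 have nonzero weight after conditioning:
  (X=0, Z=0, U=0, W=3, Y=0) weight 1/486
  (X=0, Z=0, U=1, W=3, Y=0) weight 1/972
  (X=0, Z=0, U=2, W=3, Y=0) weight 1/648
  (X=1, Z=0, U=0, W=2, Y=0) weight 4/567
  (X=1, Z=0, U=1, W=2, Y=0) weight 2/567
  (X=1, Z=0, U=2, W=2, Y=0) weight 1/189
Group by X:
  weight(X=0) = 1/216
  weight(X=1) = 1/63
Total weight = 1/216 + 1/63 = 31/1512
P(X=0 | obs) = 1/216 / 31/1512 = 7/31
P(X=1 | obs) = 1/63 / 31/1512 = 24/31
argmax = 1

argmax_v P(X = v | obs) = 1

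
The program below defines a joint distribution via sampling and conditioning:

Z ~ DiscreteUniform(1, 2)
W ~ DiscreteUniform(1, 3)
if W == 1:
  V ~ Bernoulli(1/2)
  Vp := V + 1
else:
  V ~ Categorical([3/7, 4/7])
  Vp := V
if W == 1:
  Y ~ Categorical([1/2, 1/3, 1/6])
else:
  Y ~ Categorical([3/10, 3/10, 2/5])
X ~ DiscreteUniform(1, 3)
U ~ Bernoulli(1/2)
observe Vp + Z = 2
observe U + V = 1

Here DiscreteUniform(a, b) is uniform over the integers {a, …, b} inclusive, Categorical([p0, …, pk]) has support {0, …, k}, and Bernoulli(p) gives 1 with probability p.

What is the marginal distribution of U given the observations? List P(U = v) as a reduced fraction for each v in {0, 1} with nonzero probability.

Enumerate traces; 45 have nonzero weight after conditioning:
  (Z=1, W=1, V=0, Y=0, X=1, U=1) weight 1/144
  (Z=1, W=1, V=0, Y=0, X=2, U=1) weight 1/144
  (Z=1, W=1, V=0, Y=0, X=3, U=1) weight 1/144
  (Z=1, W=1, V=0, Y=1, X=1, U=1) weight 1/216
  (Z=1, W=1, V=0, Y=1, X=2, U=1) weight 1/216
  (Z=1, W=1, V=0, Y=1, X=3, U=1) weight 1/216
  (Z=1, W=1, V=0, Y=2, X=1, U=1) weight 1/432
  (Z=1, W=1, V=0, Y=2, X=2, U=1) weight 1/432
  (Z=1, W=2, V=1, Y=0, X=1, U=0) weight 1/210
  … 36 more
Group by U:
  weight(U=0) = 2/21
  weight(U=1) = 19/168
Total weight = 2/21 + 19/168 = 5/24
P(U=0 | obs) = 2/21 / 5/24 = 16/35
P(U=1 | obs) = 19/168 / 5/24 = 19/35

P(U=0) = 16/35, P(U=1) = 19/35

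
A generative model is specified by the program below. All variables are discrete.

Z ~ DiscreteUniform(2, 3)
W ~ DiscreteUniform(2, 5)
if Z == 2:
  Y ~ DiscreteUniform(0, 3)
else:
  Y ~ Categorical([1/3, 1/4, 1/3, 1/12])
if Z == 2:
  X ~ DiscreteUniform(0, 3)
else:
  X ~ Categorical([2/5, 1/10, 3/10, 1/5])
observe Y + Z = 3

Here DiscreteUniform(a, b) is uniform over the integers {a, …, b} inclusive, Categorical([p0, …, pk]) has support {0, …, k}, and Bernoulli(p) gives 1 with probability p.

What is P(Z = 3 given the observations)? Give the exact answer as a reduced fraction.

Enumerate traces; 32 have nonzero weight after conditioning:
  (Z=2, W=2, Y=1, X=0) weight 1/128
  (Z=2, W=2, Y=1, X=1) weight 1/128
  (Z=2, W=2, Y=1, X=2) weight 1/128
  (Z=2, W=2, Y=1, X=3) weight 1/128
  (Z=2, W=3, Y=1, X=0) weight 1/128
  (Z=2, W=3, Y=1, X=1) weight 1/128
  (Z=2, W=3, Y=1, X=2) weight 1/128
  (Z=2, W=3, Y=1, X=3) weight 1/128
  (Z=3, W=2, Y=0, X=0) weight 1/60
  … 23 more
Group by Z:
  weight(Z=2) = 1/8
  weight(Z=3) = 1/6
Total weight = 1/8 + 1/6 = 7/24
P(Z=2 | obs) = 1/8 / 7/24 = 3/7
P(Z=3 | obs) = 1/6 / 7/24 = 4/7

P(Z = 3 | obs) = 4/7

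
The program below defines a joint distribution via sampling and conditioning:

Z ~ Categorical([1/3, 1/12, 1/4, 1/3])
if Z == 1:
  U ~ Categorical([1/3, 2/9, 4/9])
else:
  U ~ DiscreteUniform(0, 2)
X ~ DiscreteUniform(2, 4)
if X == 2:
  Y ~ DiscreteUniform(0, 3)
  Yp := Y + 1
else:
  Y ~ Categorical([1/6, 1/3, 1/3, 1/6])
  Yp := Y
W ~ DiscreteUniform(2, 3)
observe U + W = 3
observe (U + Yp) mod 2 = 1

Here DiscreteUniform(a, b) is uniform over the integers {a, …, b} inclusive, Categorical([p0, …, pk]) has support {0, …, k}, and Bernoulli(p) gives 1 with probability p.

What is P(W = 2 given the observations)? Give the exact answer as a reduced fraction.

P(W = 2 | obs) = 35/71

Enumerate traces; 48 have nonzero weight after conditioning:
  (Z=0, U=0, X=2, Y=0, W=3) weight 1/216
  (Z=0, U=0, X=2, Y=2, W=3) weight 1/216
  (Z=0, U=0, X=3, Y=1, W=3) weight 1/162
  (Z=0, U=0, X=3, Y=3, W=3) weight 1/324
  (Z=0, U=0, X=4, Y=1, W=3) weight 1/162
  (Z=0, U=0, X=4, Y=3, W=3) weight 1/324
  (Z=0, U=1, X=2, Y=1, W=2) weight 1/216
  (Z=0, U=1, X=2, Y=3, W=2) weight 1/216
  … 40 more
Group by W:
  weight(W=2) = 35/432
  weight(W=3) = 1/12
Total weight = 35/432 + 1/12 = 71/432
P(W=2 | obs) = 35/432 / 71/432 = 35/71
P(W=3 | obs) = 1/12 / 71/432 = 36/71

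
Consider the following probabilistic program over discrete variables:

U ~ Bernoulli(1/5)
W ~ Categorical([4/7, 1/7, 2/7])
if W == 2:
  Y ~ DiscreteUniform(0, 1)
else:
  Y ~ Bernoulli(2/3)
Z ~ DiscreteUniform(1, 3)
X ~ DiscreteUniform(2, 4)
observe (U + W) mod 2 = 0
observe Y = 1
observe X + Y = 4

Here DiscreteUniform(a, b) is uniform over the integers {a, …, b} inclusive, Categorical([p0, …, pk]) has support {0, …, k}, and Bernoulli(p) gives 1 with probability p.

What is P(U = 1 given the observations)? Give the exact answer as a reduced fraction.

Enumerate traces; 9 have nonzero weight after conditioning:
  (U=0, W=0, Y=1, Z=1, X=3) weight 32/945
  (U=0, W=0, Y=1, Z=2, X=3) weight 32/945
  (U=0, W=0, Y=1, Z=3, X=3) weight 32/945
  (U=0, W=2, Y=1, Z=1, X=3) weight 4/315
  (U=0, W=2, Y=1, Z=2, X=3) weight 4/315
  (U=0, W=2, Y=1, Z=3, X=3) weight 4/315
  (U=1, W=1, Y=1, Z=1, X=3) weight 2/945
  (U=1, W=1, Y=1, Z=2, X=3) weight 2/945
  … 1 more
Group by U:
  weight(U=0) = 44/315
  weight(U=1) = 2/315
Total weight = 44/315 + 2/315 = 46/315
P(U=0 | obs) = 44/315 / 46/315 = 22/23
P(U=1 | obs) = 2/315 / 46/315 = 1/23

P(U = 1 | obs) = 1/23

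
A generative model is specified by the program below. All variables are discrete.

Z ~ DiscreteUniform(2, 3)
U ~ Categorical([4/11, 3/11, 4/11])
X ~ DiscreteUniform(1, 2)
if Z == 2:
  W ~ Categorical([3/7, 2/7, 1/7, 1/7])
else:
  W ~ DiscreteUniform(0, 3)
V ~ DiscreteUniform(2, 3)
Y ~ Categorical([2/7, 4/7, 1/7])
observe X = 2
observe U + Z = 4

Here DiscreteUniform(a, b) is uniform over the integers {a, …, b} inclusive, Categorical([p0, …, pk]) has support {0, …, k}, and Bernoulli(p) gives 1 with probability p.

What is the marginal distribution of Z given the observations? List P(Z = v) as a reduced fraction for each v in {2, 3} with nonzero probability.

P(Z=2) = 4/7, P(Z=3) = 3/7

Enumerate traces; 48 have nonzero weight after conditioning:
  (Z=2, U=2, X=2, W=0, V=2, Y=0) weight 3/539
  (Z=2, U=2, X=2, W=0, V=2, Y=1) weight 6/539
  (Z=2, U=2, X=2, W=0, V=2, Y=2) weight 3/1078
  (Z=2, U=2, X=2, W=0, V=3, Y=0) weight 3/539
  (Z=2, U=2, X=2, W=0, V=3, Y=1) weight 6/539
  (Z=2, U=2, X=2, W=0, V=3, Y=2) weight 3/1078
  (Z=2, U=2, X=2, W=1, V=2, Y=0) weight 2/539
  (Z=2, U=2, X=2, W=1, V=2, Y=1) weight 4/539
  (Z=3, U=1, X=2, W=0, V=2, Y=0) weight 3/1232
  … 39 more
Group by Z:
  weight(Z=2) = 1/11
  weight(Z=3) = 3/44
Total weight = 1/11 + 3/44 = 7/44
P(Z=2 | obs) = 1/11 / 7/44 = 4/7
P(Z=3 | obs) = 3/44 / 7/44 = 3/7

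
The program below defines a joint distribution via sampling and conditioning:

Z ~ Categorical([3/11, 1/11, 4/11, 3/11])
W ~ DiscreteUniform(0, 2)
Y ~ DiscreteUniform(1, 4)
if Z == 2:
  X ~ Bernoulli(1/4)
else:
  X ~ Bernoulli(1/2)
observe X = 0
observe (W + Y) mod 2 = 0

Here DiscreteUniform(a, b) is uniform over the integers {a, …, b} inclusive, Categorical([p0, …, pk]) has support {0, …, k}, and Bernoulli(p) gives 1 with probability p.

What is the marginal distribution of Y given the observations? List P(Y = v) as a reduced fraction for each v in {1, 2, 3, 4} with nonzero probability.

Enumerate traces; 24 have nonzero weight after conditioning:
  (Z=0, W=0, Y=2, X=0) weight 1/88
  (Z=0, W=0, Y=4, X=0) weight 1/88
  (Z=0, W=1, Y=1, X=0) weight 1/88
  (Z=0, W=1, Y=3, X=0) weight 1/88
  (Z=0, W=2, Y=2, X=0) weight 1/88
  (Z=0, W=2, Y=4, X=0) weight 1/88
  (Z=1, W=0, Y=2, X=0) weight 1/264
  (Z=1, W=0, Y=4, X=0) weight 1/264
  … 16 more
Group by Y:
  weight(Y=1) = 13/264
  weight(Y=2) = 13/132
  weight(Y=3) = 13/264
  weight(Y=4) = 13/132
Total weight = 13/264 + 13/132 + 13/264 + 13/132 = 13/44
P(Y=1 | obs) = 13/264 / 13/44 = 1/6
P(Y=2 | obs) = 13/132 / 13/44 = 1/3
P(Y=3 | obs) = 13/264 / 13/44 = 1/6
P(Y=4 | obs) = 13/132 / 13/44 = 1/3

P(Y=1) = 1/6, P(Y=2) = 1/3, P(Y=3) = 1/6, P(Y=4) = 1/3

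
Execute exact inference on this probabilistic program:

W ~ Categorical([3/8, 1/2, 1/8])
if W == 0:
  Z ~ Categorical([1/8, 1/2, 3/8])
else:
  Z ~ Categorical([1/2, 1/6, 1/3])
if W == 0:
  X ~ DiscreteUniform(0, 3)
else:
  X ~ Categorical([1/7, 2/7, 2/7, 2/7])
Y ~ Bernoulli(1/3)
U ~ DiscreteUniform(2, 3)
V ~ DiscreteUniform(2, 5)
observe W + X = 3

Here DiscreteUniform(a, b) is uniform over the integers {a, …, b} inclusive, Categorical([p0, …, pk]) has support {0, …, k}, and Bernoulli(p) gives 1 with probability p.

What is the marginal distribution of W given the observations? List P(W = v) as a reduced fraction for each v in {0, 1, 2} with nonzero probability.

P(W=0) = 21/61, P(W=1) = 32/61, P(W=2) = 8/61

Enumerate traces; 144 have nonzero weight after conditioning:
  (W=0, Z=0, X=3, Y=0, U=2, V=2) weight 1/1024
  (W=0, Z=0, X=3, Y=0, U=2, V=3) weight 1/1024
  (W=0, Z=0, X=3, Y=0, U=2, V=4) weight 1/1024
  (W=0, Z=0, X=3, Y=0, U=2, V=5) weight 1/1024
  (W=0, Z=0, X=3, Y=0, U=3, V=2) weight 1/1024
  (W=0, Z=0, X=3, Y=0, U=3, V=3) weight 1/1024
  (W=0, Z=0, X=3, Y=0, U=3, V=4) weight 1/1024
  (W=0, Z=0, X=3, Y=0, U=3, V=5) weight 1/1024
  (W=1, Z=0, X=2, Y=0, U=2, V=2) weight 1/168
  (W=2, Z=0, X=1, Y=0, U=2, V=2) weight 1/672
  … 134 more
Group by W:
  weight(W=0) = 3/32
  weight(W=1) = 1/7
  weight(W=2) = 1/28
Total weight = 3/32 + 1/7 + 1/28 = 61/224
P(W=0 | obs) = 3/32 / 61/224 = 21/61
P(W=1 | obs) = 1/7 / 61/224 = 32/61
P(W=2 | obs) = 1/28 / 61/224 = 8/61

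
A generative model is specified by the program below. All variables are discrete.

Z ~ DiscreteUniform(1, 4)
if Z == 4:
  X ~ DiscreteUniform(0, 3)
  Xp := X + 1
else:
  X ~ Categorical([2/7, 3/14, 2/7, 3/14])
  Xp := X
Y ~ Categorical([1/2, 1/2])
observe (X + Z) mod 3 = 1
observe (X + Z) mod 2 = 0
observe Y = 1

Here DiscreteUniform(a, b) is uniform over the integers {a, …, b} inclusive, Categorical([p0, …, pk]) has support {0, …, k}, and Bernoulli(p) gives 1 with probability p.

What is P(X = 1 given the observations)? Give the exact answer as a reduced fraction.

Enumerate traces; 4 have nonzero weight after conditioning:
  (Z=1, X=3, Y=1) weight 3/112
  (Z=2, X=2, Y=1) weight 1/28
  (Z=3, X=1, Y=1) weight 3/112
  (Z=4, X=0, Y=1) weight 1/32
Group by X:
  weight(X=0) = 1/32
  weight(X=1) = 3/112
  weight(X=2) = 1/28
  weight(X=3) = 3/112
Total weight = 1/32 + 3/112 + 1/28 + 3/112 = 27/224
P(X=0 | obs) = 1/32 / 27/224 = 7/27
P(X=1 | obs) = 3/112 / 27/224 = 2/9
P(X=2 | obs) = 1/28 / 27/224 = 8/27
P(X=3 | obs) = 3/112 / 27/224 = 2/9

P(X = 1 | obs) = 2/9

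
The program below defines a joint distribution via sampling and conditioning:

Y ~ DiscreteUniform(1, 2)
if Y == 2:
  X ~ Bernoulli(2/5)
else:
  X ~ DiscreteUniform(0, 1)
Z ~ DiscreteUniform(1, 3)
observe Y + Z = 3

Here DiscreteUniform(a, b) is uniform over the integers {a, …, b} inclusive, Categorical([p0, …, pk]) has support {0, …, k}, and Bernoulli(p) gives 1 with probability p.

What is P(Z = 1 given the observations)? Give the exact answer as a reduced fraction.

P(Z = 1 | obs) = 1/2

Enumerate traces; 4 have nonzero weight after conditioning:
  (Y=1, X=0, Z=2) weight 1/12
  (Y=1, X=1, Z=2) weight 1/12
  (Y=2, X=0, Z=1) weight 1/10
  (Y=2, X=1, Z=1) weight 1/15
Group by Z:
  weight(Z=1) = 1/6
  weight(Z=2) = 1/6
Total weight = 1/6 + 1/6 = 1/3
P(Z=1 | obs) = 1/6 / 1/3 = 1/2
P(Z=2 | obs) = 1/6 / 1/3 = 1/2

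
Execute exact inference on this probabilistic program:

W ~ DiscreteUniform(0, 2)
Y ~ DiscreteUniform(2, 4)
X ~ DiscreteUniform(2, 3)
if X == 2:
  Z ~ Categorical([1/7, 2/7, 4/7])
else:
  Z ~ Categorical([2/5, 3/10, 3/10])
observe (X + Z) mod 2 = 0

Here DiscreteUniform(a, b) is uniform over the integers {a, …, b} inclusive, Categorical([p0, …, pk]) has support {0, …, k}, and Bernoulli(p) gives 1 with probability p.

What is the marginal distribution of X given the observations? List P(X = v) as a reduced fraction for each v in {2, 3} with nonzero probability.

Enumerate traces; 27 have nonzero weight after conditioning:
  (W=0, Y=2, X=2, Z=0) weight 1/126
  (W=0, Y=2, X=2, Z=2) weight 2/63
  (W=0, Y=2, X=3, Z=1) weight 1/60
  (W=0, Y=3, X=2, Z=0) weight 1/126
  (W=0, Y=3, X=2, Z=2) weight 2/63
  (W=0, Y=3, X=3, Z=1) weight 1/60
  (W=0, Y=4, X=2, Z=0) weight 1/126
  (W=0, Y=4, X=2, Z=2) weight 2/63
  … 19 more
Group by X:
  weight(X=2) = 5/14
  weight(X=3) = 3/20
Total weight = 5/14 + 3/20 = 71/140
P(X=2 | obs) = 5/14 / 71/140 = 50/71
P(X=3 | obs) = 3/20 / 71/140 = 21/71

P(X=2) = 50/71, P(X=3) = 21/71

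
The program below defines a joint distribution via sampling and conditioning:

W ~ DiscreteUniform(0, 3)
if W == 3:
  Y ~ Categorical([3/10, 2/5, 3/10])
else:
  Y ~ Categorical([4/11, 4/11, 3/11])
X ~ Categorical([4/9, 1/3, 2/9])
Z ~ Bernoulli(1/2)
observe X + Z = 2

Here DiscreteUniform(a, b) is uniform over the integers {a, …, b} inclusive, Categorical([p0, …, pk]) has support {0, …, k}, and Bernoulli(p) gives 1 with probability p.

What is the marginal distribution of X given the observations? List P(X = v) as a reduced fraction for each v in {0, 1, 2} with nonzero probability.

P(X=1) = 3/5, P(X=2) = 2/5

Enumerate traces; 24 have nonzero weight after conditioning:
  (W=0, Y=0, X=1, Z=1) weight 1/66
  (W=0, Y=0, X=2, Z=0) weight 1/99
  (W=0, Y=1, X=1, Z=1) weight 1/66
  (W=0, Y=1, X=2, Z=0) weight 1/99
  (W=0, Y=2, X=1, Z=1) weight 1/88
  (W=0, Y=2, X=2, Z=0) weight 1/132
  (W=1, Y=0, X=1, Z=1) weight 1/66
  (W=1, Y=0, X=2, Z=0) weight 1/99
  … 16 more
Group by X:
  weight(X=1) = 1/6
  weight(X=2) = 1/9
Total weight = 1/6 + 1/9 = 5/18
P(X=1 | obs) = 1/6 / 5/18 = 3/5
P(X=2 | obs) = 1/9 / 5/18 = 2/5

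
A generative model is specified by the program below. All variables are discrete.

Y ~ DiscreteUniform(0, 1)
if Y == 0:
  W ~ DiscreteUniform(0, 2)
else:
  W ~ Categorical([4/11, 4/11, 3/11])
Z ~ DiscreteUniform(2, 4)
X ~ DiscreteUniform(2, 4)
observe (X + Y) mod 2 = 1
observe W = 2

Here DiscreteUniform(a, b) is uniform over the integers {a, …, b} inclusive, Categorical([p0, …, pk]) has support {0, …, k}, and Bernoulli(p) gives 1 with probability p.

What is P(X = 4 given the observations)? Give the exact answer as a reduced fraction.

Enumerate traces; 9 have nonzero weight after conditioning:
  (Y=0, W=2, Z=2, X=3) weight 1/54
  (Y=0, W=2, Z=3, X=3) weight 1/54
  (Y=0, W=2, Z=4, X=3) weight 1/54
  (Y=1, W=2, Z=2, X=2) weight 1/66
  (Y=1, W=2, Z=2, X=4) weight 1/66
  (Y=1, W=2, Z=3, X=2) weight 1/66
  (Y=1, W=2, Z=3, X=4) weight 1/66
  (Y=1, W=2, Z=4, X=2) weight 1/66
  … 1 more
Group by X:
  weight(X=2) = 1/22
  weight(X=3) = 1/18
  weight(X=4) = 1/22
Total weight = 1/22 + 1/18 + 1/22 = 29/198
P(X=2 | obs) = 1/22 / 29/198 = 9/29
P(X=3 | obs) = 1/18 / 29/198 = 11/29
P(X=4 | obs) = 1/22 / 29/198 = 9/29

P(X = 4 | obs) = 9/29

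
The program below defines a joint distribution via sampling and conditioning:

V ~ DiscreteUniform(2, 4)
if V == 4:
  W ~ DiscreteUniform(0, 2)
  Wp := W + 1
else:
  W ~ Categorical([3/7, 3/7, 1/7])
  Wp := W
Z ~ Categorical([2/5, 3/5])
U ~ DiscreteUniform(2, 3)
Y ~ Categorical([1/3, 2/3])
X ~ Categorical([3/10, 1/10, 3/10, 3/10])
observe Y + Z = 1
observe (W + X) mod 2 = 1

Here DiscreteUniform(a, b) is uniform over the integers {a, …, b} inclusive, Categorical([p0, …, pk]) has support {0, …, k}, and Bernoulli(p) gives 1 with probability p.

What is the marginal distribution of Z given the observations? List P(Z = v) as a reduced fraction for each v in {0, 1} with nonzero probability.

Enumerate traces; 72 have nonzero weight after conditioning:
  (V=2, W=0, Z=0, U=2, Y=1, X=1) weight 1/525
  (V=2, W=0, Z=0, U=2, Y=1, X=3) weight 1/175
  (V=2, W=0, Z=0, U=3, Y=1, X=1) weight 1/525
  (V=2, W=0, Z=0, U=3, Y=1, X=3) weight 1/175
  (V=2, W=0, Z=1, U=2, Y=0, X=1) weight 1/700
  (V=2, W=0, Z=1, U=2, Y=0, X=3) weight 3/700
  (V=2, W=0, Z=1, U=3, Y=0, X=1) weight 1/700
  (V=2, W=0, Z=1, U=3, Y=0, X=3) weight 3/700
  … 64 more
Group by Z:
  weight(Z=0) = 604/4725
  weight(Z=1) = 151/1575
Total weight = 604/4725 + 151/1575 = 151/675
P(Z=0 | obs) = 604/4725 / 151/675 = 4/7
P(Z=1 | obs) = 151/1575 / 151/675 = 3/7

P(Z=0) = 4/7, P(Z=1) = 3/7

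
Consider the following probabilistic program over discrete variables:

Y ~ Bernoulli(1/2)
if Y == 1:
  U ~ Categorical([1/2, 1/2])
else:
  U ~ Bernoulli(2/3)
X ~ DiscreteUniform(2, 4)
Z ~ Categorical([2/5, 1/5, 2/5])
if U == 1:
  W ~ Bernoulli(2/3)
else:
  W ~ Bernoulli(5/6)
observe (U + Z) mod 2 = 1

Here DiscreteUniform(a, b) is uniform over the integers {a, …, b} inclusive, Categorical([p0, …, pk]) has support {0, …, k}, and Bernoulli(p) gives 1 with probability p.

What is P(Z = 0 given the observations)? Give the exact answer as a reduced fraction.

Enumerate traces; 36 have nonzero weight after conditioning:
  (Y=0, U=0, X=2, Z=1, W=0) weight 1/540
  (Y=0, U=0, X=2, Z=1, W=1) weight 1/108
  (Y=0, U=0, X=3, Z=1, W=0) weight 1/540
  (Y=0, U=0, X=3, Z=1, W=1) weight 1/108
  (Y=0, U=0, X=4, Z=1, W=0) weight 1/540
  (Y=0, U=0, X=4, Z=1, W=1) weight 1/108
  (Y=0, U=1, X=2, Z=0, W=0) weight 2/135
  (Y=0, U=1, X=2, Z=0, W=1) weight 4/135
  (Y=0, U=1, X=2, Z=2, W=0) weight 2/135
  … 27 more
Group by Z:
  weight(Z=0) = 7/30
  weight(Z=1) = 1/12
  weight(Z=2) = 7/30
Total weight = 7/30 + 1/12 + 7/30 = 11/20
P(Z=0 | obs) = 7/30 / 11/20 = 14/33
P(Z=1 | obs) = 1/12 / 11/20 = 5/33
P(Z=2 | obs) = 7/30 / 11/20 = 14/33

P(Z = 0 | obs) = 14/33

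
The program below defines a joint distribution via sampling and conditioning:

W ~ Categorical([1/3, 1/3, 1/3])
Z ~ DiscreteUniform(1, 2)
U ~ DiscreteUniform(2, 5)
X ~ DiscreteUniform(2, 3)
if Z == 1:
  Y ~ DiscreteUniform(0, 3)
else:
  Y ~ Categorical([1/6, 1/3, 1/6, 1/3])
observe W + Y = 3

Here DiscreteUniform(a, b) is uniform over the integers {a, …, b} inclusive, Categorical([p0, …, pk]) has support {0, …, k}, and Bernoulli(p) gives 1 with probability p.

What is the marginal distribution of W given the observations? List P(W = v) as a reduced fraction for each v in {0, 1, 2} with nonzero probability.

Enumerate traces; 48 have nonzero weight after conditioning:
  (W=0, Z=1, U=2, X=2, Y=3) weight 1/192
  (W=0, Z=1, U=2, X=3, Y=3) weight 1/192
  (W=0, Z=1, U=3, X=2, Y=3) weight 1/192
  (W=0, Z=1, U=3, X=3, Y=3) weight 1/192
  (W=0, Z=1, U=4, X=2, Y=3) weight 1/192
  (W=0, Z=1, U=4, X=3, Y=3) weight 1/192
  (W=0, Z=1, U=5, X=2, Y=3) weight 1/192
  (W=0, Z=1, U=5, X=3, Y=3) weight 1/192
  (W=1, Z=1, U=2, X=2, Y=2) weight 1/192
  (W=2, Z=1, U=2, X=2, Y=1) weight 1/192
  … 38 more
Group by W:
  weight(W=0) = 7/72
  weight(W=1) = 5/72
  weight(W=2) = 7/72
Total weight = 7/72 + 5/72 + 7/72 = 19/72
P(W=0 | obs) = 7/72 / 19/72 = 7/19
P(W=1 | obs) = 5/72 / 19/72 = 5/19
P(W=2 | obs) = 7/72 / 19/72 = 7/19

P(W=0) = 7/19, P(W=1) = 5/19, P(W=2) = 7/19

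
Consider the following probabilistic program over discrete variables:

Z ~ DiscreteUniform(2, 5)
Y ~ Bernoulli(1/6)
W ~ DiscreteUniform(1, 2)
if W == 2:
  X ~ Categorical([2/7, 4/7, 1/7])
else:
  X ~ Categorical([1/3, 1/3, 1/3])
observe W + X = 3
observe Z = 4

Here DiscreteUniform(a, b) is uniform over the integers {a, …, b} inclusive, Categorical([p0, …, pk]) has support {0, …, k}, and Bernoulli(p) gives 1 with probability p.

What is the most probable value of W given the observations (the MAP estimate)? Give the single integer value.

Enumerate traces; 4 have nonzero weight after conditioning:
  (Z=4, Y=0, W=1, X=2) weight 5/144
  (Z=4, Y=0, W=2, X=1) weight 5/84
  (Z=4, Y=1, W=1, X=2) weight 1/144
  (Z=4, Y=1, W=2, X=1) weight 1/84
Group by W:
  weight(W=1) = 1/24
  weight(W=2) = 1/14
Total weight = 1/24 + 1/14 = 19/168
P(W=1 | obs) = 1/24 / 19/168 = 7/19
P(W=2 | obs) = 1/14 / 19/168 = 12/19
argmax = 2

argmax_v P(W = v | obs) = 2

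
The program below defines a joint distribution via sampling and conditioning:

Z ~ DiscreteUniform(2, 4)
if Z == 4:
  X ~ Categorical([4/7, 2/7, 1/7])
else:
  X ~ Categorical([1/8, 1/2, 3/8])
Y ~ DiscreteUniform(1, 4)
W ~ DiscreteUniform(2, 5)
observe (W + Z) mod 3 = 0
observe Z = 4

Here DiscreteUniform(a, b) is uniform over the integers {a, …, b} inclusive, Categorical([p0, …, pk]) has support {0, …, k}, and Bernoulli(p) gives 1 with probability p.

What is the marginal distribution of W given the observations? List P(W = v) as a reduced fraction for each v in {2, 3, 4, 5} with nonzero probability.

Enumerate traces; 24 have nonzero weight after conditioning:
  (Z=4, X=0, Y=1, W=2) weight 1/84
  (Z=4, X=0, Y=1, W=5) weight 1/84
  (Z=4, X=0, Y=2, W=2) weight 1/84
  (Z=4, X=0, Y=2, W=5) weight 1/84
  (Z=4, X=0, Y=3, W=2) weight 1/84
  (Z=4, X=0, Y=3, W=5) weight 1/84
  (Z=4, X=0, Y=4, W=2) weight 1/84
  (Z=4, X=0, Y=4, W=5) weight 1/84
  … 16 more
Group by W:
  weight(W=2) = 1/12
  weight(W=5) = 1/12
Total weight = 1/12 + 1/12 = 1/6
P(W=2 | obs) = 1/12 / 1/6 = 1/2
P(W=5 | obs) = 1/12 / 1/6 = 1/2

P(W=2) = 1/2, P(W=5) = 1/2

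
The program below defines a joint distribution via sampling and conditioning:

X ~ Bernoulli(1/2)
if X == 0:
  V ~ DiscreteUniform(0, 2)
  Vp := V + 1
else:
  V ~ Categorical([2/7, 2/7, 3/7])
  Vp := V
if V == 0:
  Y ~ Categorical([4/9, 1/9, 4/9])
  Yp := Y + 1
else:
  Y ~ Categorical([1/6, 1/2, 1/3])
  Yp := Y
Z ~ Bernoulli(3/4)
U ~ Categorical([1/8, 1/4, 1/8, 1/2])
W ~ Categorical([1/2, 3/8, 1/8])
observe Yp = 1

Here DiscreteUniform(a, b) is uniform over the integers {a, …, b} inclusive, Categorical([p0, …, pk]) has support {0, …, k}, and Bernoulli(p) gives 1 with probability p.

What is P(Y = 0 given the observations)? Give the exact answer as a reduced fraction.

Enumerate traces; 144 have nonzero weight after conditioning:
  (X=0, V=0, Y=0, Z=0, U=0, W=0) weight 1/864
  (X=0, V=0, Y=0, Z=0, U=0, W=1) weight 1/1152
  (X=0, V=0, Y=0, Z=0, U=0, W=2) weight 1/3456
  (X=0, V=0, Y=0, Z=0, U=1, W=0) weight 1/432
  (X=0, V=0, Y=0, Z=0, U=1, W=1) weight 1/576
  (X=0, V=0, Y=0, Z=0, U=1, W=2) weight 1/1728
  (X=0, V=0, Y=0, Z=0, U=2, W=0) weight 1/864
  (X=0, V=0, Y=0, Z=0, U=2, W=1) weight 1/1152
  (X=0, V=1, Y=1, Z=0, U=0, W=0) weight 1/768
  … 135 more
Group by Y:
  weight(Y=0) = 26/189
  weight(Y=1) = 29/84
Total weight = 26/189 + 29/84 = 365/756
P(Y=0 | obs) = 26/189 / 365/756 = 104/365
P(Y=1 | obs) = 29/84 / 365/756 = 261/365

P(Y = 0 | obs) = 104/365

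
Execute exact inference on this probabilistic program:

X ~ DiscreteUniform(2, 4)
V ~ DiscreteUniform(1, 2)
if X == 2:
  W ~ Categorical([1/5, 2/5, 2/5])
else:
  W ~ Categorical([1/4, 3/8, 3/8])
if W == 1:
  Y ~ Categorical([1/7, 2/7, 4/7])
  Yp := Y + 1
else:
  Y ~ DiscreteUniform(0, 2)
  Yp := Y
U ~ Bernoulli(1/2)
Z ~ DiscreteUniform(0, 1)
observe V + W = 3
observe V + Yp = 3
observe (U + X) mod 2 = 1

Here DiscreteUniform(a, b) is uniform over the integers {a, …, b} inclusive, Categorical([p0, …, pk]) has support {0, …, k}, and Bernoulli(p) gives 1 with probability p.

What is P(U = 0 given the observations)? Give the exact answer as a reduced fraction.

P(U = 0 | obs) = 15/46

Enumerate traces; 12 have nonzero weight after conditioning:
  (X=2, V=1, W=2, Y=2, U=1, Z=0) weight 1/180
  (X=2, V=1, W=2, Y=2, U=1, Z=1) weight 1/180
  (X=2, V=2, W=1, Y=0, U=1, Z=0) weight 1/420
  (X=2, V=2, W=1, Y=0, U=1, Z=1) weight 1/420
  (X=3, V=1, W=2, Y=2, U=0, Z=0) weight 1/192
  (X=3, V=1, W=2, Y=2, U=0, Z=1) weight 1/192
  (X=3, V=2, W=1, Y=0, U=0, Z=0) weight 1/448
  (X=3, V=2, W=1, Y=0, U=0, Z=1) weight 1/448
  … 4 more
Group by U:
  weight(U=0) = 5/336
  weight(U=1) = 31/1008
Total weight = 5/336 + 31/1008 = 23/504
P(U=0 | obs) = 5/336 / 23/504 = 15/46
P(U=1 | obs) = 31/1008 / 23/504 = 31/46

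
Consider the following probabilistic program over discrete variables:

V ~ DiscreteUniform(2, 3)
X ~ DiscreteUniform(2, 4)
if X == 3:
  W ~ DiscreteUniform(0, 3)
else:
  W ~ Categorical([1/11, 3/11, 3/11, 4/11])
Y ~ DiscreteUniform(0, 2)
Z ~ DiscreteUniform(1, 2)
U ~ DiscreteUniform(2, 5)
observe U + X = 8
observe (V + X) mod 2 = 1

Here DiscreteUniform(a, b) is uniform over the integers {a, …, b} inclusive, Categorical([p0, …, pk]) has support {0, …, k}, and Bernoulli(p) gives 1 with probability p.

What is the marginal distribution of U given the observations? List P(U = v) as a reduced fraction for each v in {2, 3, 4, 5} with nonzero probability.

Enumerate traces; 48 have nonzero weight after conditioning:
  (V=2, X=3, W=0, Y=0, Z=1, U=5) weight 1/576
  (V=2, X=3, W=0, Y=0, Z=2, U=5) weight 1/576
  (V=2, X=3, W=0, Y=1, Z=1, U=5) weight 1/576
  (V=2, X=3, W=0, Y=1, Z=2, U=5) weight 1/576
  (V=2, X=3, W=0, Y=2, Z=1, U=5) weight 1/576
  (V=2, X=3, W=0, Y=2, Z=2, U=5) weight 1/576
  (V=2, X=3, W=1, Y=0, Z=1, U=5) weight 1/576
  (V=2, X=3, W=1, Y=0, Z=2, U=5) weight 1/576
  (V=3, X=4, W=0, Y=0, Z=1, U=4) weight 1/1584
  … 39 more
Group by U:
  weight(U=4) = 1/24
  weight(U=5) = 1/24
Total weight = 1/24 + 1/24 = 1/12
P(U=4 | obs) = 1/24 / 1/12 = 1/2
P(U=5 | obs) = 1/24 / 1/12 = 1/2

P(U=4) = 1/2, P(U=5) = 1/2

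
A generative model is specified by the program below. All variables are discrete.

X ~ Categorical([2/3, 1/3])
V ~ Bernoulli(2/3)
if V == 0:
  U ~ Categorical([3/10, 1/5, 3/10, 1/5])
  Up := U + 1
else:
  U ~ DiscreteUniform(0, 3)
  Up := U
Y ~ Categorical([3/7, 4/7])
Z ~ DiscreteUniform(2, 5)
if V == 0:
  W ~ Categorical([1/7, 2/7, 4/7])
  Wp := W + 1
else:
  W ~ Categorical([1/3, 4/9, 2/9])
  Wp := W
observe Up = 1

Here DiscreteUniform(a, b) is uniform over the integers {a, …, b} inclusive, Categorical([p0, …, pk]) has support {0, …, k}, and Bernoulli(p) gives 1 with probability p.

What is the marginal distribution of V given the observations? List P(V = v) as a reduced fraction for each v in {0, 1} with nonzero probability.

Enumerate traces; 96 have nonzero weight after conditioning:
  (X=0, V=0, U=0, Y=0, Z=2, W=0) weight 1/980
  (X=0, V=0, U=0, Y=0, Z=2, W=1) weight 1/490
  (X=0, V=0, U=0, Y=0, Z=2, W=2) weight 1/245
  (X=0, V=0, U=0, Y=0, Z=3, W=0) weight 1/980
  (X=0, V=0, U=0, Y=0, Z=3, W=1) weight 1/490
  (X=0, V=0, U=0, Y=0, Z=3, W=2) weight 1/245
  (X=0, V=0, U=0, Y=0, Z=4, W=0) weight 1/980
  (X=0, V=0, U=0, Y=0, Z=4, W=1) weight 1/490
  (X=0, V=1, U=1, Y=0, Z=2, W=0) weight 1/252
  … 87 more
Group by V:
  weight(V=0) = 1/10
  weight(V=1) = 1/6
Total weight = 1/10 + 1/6 = 4/15
P(V=0 | obs) = 1/10 / 4/15 = 3/8
P(V=1 | obs) = 1/6 / 4/15 = 5/8

P(V=0) = 3/8, P(V=1) = 5/8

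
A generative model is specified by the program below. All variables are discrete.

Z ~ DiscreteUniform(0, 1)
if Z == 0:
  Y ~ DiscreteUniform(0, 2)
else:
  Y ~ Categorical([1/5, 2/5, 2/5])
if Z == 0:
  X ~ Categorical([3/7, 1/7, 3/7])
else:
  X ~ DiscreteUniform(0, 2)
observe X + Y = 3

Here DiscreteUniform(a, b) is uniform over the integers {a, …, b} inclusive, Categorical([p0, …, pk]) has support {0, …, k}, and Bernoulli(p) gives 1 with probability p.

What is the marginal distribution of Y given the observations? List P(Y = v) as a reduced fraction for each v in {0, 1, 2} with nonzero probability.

P(Y=1) = 29/48, P(Y=2) = 19/48

Enumerate traces; 4 have nonzero weight after conditioning:
  (Z=0, Y=1, X=2) weight 1/14
  (Z=0, Y=2, X=1) weight 1/42
  (Z=1, Y=1, X=2) weight 1/15
  (Z=1, Y=2, X=1) weight 1/15
Group by Y:
  weight(Y=1) = 29/210
  weight(Y=2) = 19/210
Total weight = 29/210 + 19/210 = 8/35
P(Y=1 | obs) = 29/210 / 8/35 = 29/48
P(Y=2 | obs) = 19/210 / 8/35 = 19/48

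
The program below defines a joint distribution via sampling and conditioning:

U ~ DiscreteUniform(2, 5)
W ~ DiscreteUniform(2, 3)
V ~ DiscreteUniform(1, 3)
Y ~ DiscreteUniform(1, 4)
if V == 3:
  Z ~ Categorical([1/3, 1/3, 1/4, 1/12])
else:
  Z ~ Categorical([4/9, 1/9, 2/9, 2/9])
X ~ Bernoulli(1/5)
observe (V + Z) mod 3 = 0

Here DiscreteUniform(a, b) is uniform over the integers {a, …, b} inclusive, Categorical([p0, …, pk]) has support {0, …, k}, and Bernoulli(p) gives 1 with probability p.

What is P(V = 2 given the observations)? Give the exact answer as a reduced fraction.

P(V = 2 | obs) = 4/27

Enumerate traces; 256 have nonzero weight after conditioning:
  (U=2, W=2, V=1, Y=1, Z=2, X=0) weight 1/540
  (U=2, W=2, V=1, Y=1, Z=2, X=1) weight 1/2160
  (U=2, W=2, V=1, Y=2, Z=2, X=0) weight 1/540
  (U=2, W=2, V=1, Y=2, Z=2, X=1) weight 1/2160
  (U=2, W=2, V=1, Y=3, Z=2, X=0) weight 1/540
  (U=2, W=2, V=1, Y=3, Z=2, X=1) weight 1/2160
  (U=2, W=2, V=1, Y=4, Z=2, X=0) weight 1/540
  (U=2, W=2, V=1, Y=4, Z=2, X=1) weight 1/2160
  (U=2, W=2, V=2, Y=1, Z=1, X=0) weight 1/1080
  (U=2, W=2, V=3, Y=1, Z=0, X=0) weight 1/360
  … 246 more
Group by V:
  weight(V=1) = 2/27
  weight(V=2) = 1/27
  weight(V=3) = 5/36
Total weight = 2/27 + 1/27 + 5/36 = 1/4
P(V=1 | obs) = 2/27 / 1/4 = 8/27
P(V=2 | obs) = 1/27 / 1/4 = 4/27
P(V=3 | obs) = 5/36 / 1/4 = 5/9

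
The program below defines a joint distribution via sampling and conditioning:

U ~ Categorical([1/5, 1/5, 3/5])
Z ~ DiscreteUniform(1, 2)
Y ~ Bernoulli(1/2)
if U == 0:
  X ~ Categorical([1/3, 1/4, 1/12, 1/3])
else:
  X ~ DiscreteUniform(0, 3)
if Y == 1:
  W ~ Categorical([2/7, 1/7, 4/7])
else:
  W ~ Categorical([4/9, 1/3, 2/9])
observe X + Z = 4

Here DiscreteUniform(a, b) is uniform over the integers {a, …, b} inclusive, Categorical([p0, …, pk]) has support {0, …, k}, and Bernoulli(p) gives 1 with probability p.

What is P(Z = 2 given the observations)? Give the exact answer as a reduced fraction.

Enumerate traces; 36 have nonzero weight after conditioning:
  (U=0, Z=1, Y=0, X=3, W=0) weight 1/135
  (U=0, Z=1, Y=0, X=3, W=1) weight 1/180
  (U=0, Z=1, Y=0, X=3, W=2) weight 1/270
  (U=0, Z=1, Y=1, X=3, W=0) weight 1/210
  (U=0, Z=1, Y=1, X=3, W=1) weight 1/420
  (U=0, Z=1, Y=1, X=3, W=2) weight 1/105
  (U=0, Z=2, Y=0, X=2, W=0) weight 1/540
  (U=0, Z=2, Y=0, X=2, W=1) weight 1/720
  … 28 more
Group by Z:
  weight(Z=1) = 2/15
  weight(Z=2) = 13/120
Total weight = 2/15 + 13/120 = 29/120
P(Z=1 | obs) = 2/15 / 29/120 = 16/29
P(Z=2 | obs) = 13/120 / 29/120 = 13/29

P(Z = 2 | obs) = 13/29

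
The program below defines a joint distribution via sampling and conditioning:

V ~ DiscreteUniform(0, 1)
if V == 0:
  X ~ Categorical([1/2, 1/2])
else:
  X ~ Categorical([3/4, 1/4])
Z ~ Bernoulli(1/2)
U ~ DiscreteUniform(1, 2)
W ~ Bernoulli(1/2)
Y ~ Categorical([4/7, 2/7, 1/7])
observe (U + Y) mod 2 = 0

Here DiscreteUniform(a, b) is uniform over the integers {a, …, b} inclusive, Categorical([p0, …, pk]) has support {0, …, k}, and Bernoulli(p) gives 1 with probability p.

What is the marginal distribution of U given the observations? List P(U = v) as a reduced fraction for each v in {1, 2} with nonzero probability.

P(U=1) = 2/7, P(U=2) = 5/7

Enumerate traces; 48 have nonzero weight after conditioning:
  (V=0, X=0, Z=0, U=1, W=0, Y=1) weight 1/112
  (V=0, X=0, Z=0, U=1, W=1, Y=1) weight 1/112
  (V=0, X=0, Z=0, U=2, W=0, Y=0) weight 1/56
  (V=0, X=0, Z=0, U=2, W=0, Y=2) weight 1/224
  (V=0, X=0, Z=0, U=2, W=1, Y=0) weight 1/56
  (V=0, X=0, Z=0, U=2, W=1, Y=2) weight 1/224
  (V=0, X=0, Z=1, U=1, W=0, Y=1) weight 1/112
  (V=0, X=0, Z=1, U=1, W=1, Y=1) weight 1/112
  … 40 more
Group by U:
  weight(U=1) = 1/7
  weight(U=2) = 5/14
Total weight = 1/7 + 5/14 = 1/2
P(U=1 | obs) = 1/7 / 1/2 = 2/7
P(U=2 | obs) = 5/14 / 1/2 = 5/7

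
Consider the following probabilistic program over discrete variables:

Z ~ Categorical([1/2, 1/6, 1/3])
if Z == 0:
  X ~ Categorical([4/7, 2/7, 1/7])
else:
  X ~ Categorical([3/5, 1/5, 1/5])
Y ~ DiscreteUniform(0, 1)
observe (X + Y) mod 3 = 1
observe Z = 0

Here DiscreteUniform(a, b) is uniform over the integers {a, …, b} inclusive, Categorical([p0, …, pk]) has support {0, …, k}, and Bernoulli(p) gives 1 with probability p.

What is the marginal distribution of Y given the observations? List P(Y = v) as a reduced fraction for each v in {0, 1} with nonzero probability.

Enumerate traces; 2 have nonzero weight after conditioning:
  (Z=0, X=0, Y=1) weight 1/7
  (Z=0, X=1, Y=0) weight 1/14
Group by Y:
  weight(Y=0) = 1/14
  weight(Y=1) = 1/7
Total weight = 1/14 + 1/7 = 3/14
P(Y=0 | obs) = 1/14 / 3/14 = 1/3
P(Y=1 | obs) = 1/7 / 3/14 = 2/3

P(Y=0) = 1/3, P(Y=1) = 2/3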